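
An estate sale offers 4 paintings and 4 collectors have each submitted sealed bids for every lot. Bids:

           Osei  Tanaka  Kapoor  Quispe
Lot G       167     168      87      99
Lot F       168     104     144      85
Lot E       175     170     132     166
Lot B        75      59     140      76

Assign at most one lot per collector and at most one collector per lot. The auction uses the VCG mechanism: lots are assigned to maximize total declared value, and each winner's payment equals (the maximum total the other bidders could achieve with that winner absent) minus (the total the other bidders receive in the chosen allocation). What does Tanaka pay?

Tanaka pays $3.

Efficient allocation: Osei→Lot F ($168), Tanaka→Lot G ($168), Kapoor→Lot B ($140), Quispe→Lot E ($166); total welfare W = $642.
Tanaka receives Lot G at value $168, so the others get W − 168 = $474.
Without Tanaka: best allocation of the remaining 3 bidders over all 4 lots is Osei→Lot G ($167), Kapoor→Lot F ($144), Quispe→Lot E ($166), total $477.
VCG payment = (others' best without Tanaka) − (others' welfare with Tanaka) = 477 − 474 = $3.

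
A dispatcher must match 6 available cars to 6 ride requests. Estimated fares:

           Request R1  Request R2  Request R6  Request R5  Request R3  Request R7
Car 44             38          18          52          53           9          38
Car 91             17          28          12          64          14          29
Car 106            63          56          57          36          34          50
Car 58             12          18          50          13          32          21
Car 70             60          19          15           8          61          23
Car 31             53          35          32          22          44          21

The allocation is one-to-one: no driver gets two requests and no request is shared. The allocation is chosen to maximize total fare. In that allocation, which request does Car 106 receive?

Optimal: Car 44→Request R7 ($38), Car 91→Request R5 ($64), Car 106→Request R2 ($56), Car 58→Request R6 ($50), Car 70→Request R3 ($61), Car 31→Request R1 ($53) — total 38+64+56+50+61+53 = $322.
Max-entry greedy (repeatedly take the single best remaining cell) gives $296, worse by 26.
Next-best assignment: Car 44→Request R7, Car 91→Request R5, Car 106→Request R2, Car 58→Request R6, Car 70→Request R1, Car 31→Request R3 = $312.
Swapping Car 106↔Car 44 (Car 106→Request R7 $50, Car 44→Request R2 $18) loses 26.
Checked against all permutations: $322 is optimal.
Car 106's own top request is Request R1 ($63), but forcing Car 106→Request R1 and reassigning the rest optimally gives only $311 — worse by 11.

Car 106 receives Request R2.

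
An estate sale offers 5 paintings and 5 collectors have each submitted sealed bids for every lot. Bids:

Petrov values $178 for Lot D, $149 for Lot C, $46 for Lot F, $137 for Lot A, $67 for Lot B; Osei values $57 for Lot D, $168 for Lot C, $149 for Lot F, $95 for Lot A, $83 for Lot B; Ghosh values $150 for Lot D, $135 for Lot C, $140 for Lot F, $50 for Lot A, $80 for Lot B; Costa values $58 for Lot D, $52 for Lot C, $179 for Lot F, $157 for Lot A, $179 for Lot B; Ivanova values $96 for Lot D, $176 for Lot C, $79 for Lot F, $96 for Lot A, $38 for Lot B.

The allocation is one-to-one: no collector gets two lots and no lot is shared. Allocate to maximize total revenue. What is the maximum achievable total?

Maximum total: $791

This is a one-to-one assignment (maximum-weight bipartite matching).
Optimal: Petrov→Lot A ($137), Osei→Lot F ($149), Ghosh→Lot D ($150), Costa→Lot B ($179), Ivanova→Lot C ($176) — total 137+149+150+179+176 = $791.
Row-greedy (each collector in turn takes its best remaining lot) gives $761, worse by 30.
Every other assignment is strictly worse.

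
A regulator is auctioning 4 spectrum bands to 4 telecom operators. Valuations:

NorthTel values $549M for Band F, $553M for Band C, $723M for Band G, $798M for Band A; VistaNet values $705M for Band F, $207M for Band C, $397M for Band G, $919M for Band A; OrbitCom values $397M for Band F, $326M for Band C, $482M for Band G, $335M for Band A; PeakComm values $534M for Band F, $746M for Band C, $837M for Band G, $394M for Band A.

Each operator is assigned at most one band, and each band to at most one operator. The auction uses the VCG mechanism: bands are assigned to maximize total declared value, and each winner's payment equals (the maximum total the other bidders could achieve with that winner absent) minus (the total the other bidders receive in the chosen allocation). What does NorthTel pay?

NorthTel pays $91M.

Efficient allocation: NorthTel→Band G ($723M), VistaNet→Band A ($919M), OrbitCom→Band F ($397M), PeakComm→Band C ($746M); total welfare W = $2785M.
NorthTel receives Band G at value $723M, so the others get W − 723 = $2062M.
Without NorthTel: best allocation of the remaining 3 bidders over all 4 bands is VistaNet→Band A ($919M), OrbitCom→Band F ($397M), PeakComm→Band G ($837M), total $2153M.
VCG payment = (others' best without NorthTel) − (others' welfare with NorthTel) = 2153 − 2062 = $91M.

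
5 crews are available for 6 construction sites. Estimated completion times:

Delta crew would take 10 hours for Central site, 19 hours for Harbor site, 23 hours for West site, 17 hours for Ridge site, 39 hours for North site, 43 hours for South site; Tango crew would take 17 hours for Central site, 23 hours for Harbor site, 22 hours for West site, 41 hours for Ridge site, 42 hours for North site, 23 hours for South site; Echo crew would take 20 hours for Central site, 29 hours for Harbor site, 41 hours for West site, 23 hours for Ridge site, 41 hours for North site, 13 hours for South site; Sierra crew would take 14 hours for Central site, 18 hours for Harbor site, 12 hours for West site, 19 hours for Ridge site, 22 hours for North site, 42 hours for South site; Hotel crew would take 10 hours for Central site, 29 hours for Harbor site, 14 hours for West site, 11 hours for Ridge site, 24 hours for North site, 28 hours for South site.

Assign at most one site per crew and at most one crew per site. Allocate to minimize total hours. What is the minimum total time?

This is a one-to-one assignment (minimum-cost bipartite matching).
Optimal: Delta crew→Central site (10 hours), Tango crew→Harbor site (23 hours), Echo crew→South site (13 hours), Sierra crew→West site (12 hours), Hotel crew→Ridge site (11 hours) — total 10+23+13+12+11 = 69 hours.
Swapping Delta crew↔Sierra crew (Delta crew→West site 23 hours, Sierra crew→Central site 14 hours) adds 15.
No other one-to-one assignment undercuts 69 hours.

Min total: 69 hours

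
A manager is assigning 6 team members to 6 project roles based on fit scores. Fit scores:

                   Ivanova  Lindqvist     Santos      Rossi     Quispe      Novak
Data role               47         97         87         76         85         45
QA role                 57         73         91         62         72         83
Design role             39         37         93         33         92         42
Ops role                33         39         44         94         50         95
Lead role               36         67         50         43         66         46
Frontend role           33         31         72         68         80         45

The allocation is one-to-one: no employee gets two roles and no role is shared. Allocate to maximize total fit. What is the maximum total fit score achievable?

Max total: 483 pts

Treat this as an assignment problem: match each employee to one role.
Optimal: Ivanova→Lead role (36 pts), Lindqvist→Data role (97 pts), Santos→Design role (93 pts), Rossi→Ops role (94 pts), Quispe→Frontend role (80 pts), Novak→QA role (83 pts) — total 36+97+93+94+80+83 = 483 pts.
Row-greedy (each employee in turn takes its best remaining role) gives 467 pts, worse by 16.
Swapping Rossi↔Santos (Rossi→Design role 33 pts, Santos→Ops role 44 pts) loses 110.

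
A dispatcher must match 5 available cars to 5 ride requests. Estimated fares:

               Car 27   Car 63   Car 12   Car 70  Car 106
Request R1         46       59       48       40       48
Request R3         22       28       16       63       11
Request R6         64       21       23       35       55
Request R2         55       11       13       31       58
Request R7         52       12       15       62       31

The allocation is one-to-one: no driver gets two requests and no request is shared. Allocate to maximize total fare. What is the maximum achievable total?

Optimal: Car 27→Request R6 ($64), Car 63→Request R3 ($28), Car 12→Request R1 ($48), Car 70→Request R7 ($62), Car 106→Request R2 ($58) — total 64+28+48+62+58 = $260.
Max-entry greedy (repeatedly take the single best remaining cell) gives $259, worse by 1.
Swapping Car 27↔Car 12 (Car 27→Request R1 $46, Car 12→Request R6 $23) loses 43.

Maximum total: $260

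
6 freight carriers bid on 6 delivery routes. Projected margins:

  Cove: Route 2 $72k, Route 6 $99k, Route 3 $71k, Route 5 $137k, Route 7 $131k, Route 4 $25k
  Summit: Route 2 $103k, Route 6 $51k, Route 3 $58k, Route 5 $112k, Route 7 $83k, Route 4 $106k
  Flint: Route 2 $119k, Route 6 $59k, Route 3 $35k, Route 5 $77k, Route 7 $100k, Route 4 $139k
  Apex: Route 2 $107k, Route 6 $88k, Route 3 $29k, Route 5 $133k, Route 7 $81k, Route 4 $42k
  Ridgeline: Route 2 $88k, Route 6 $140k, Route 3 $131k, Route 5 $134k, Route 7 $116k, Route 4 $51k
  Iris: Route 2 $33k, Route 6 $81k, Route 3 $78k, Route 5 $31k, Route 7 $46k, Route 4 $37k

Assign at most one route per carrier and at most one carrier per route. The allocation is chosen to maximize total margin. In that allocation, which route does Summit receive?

Optimal: Cove→Route 7 ($131k), Summit→Route 2 ($103k), Flint→Route 4 ($139k), Apex→Route 5 ($133k), Ridgeline→Route 6 ($140k), Iris→Route 3 ($78k) — total 131+103+139+133+140+78 = $724k.
Max-entry greedy (repeatedly take the single best remaining cell) gives $684k, worse by 40.
Next-best assignment: Cove→Route 7, Summit→Route 2, Flint→Route 4, Apex→Route 5, Ridgeline→Route 3, Iris→Route 6 = $718k.
Swapping Apex↔Ridgeline (Apex→Route 6 $88k, Ridgeline→Route 5 $134k) loses 51.
Summit's own top route is Route 5 ($112k), but forcing Summit→Route 5 and reassigning the rest optimally gives only $707k — worse by 17.

Summit receives Route 2.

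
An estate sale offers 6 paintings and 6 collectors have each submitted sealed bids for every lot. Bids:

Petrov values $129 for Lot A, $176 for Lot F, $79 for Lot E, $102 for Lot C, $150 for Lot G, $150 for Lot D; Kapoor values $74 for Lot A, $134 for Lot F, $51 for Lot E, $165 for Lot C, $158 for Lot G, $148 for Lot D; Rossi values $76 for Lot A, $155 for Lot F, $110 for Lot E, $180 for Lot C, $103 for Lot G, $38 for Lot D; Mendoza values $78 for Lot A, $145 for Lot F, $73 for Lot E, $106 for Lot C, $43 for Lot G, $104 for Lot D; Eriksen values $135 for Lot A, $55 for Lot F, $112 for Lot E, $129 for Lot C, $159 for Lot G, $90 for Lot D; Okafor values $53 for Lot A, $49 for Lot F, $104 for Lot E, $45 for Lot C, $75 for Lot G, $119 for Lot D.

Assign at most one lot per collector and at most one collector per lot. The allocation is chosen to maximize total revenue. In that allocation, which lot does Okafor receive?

This is the linear assignment problem.
Optimal: Petrov→Lot D ($150), Kapoor→Lot G ($158), Rossi→Lot C ($180), Mendoza→Lot F ($145), Eriksen→Lot A ($135), Okafor→Lot E ($104) — total 150+158+180+145+135+104 = $872.
Max-entry greedy (repeatedly take the single best remaining cell) gives $845, worse by 27.
Swapping Rossi↔Eriksen (Rossi→Lot A $76, Eriksen→Lot C $129) loses 110.
Checked against all permutations: $872 is optimal.
Okafor's own top lot is Lot D ($119), but forcing Okafor→Lot D and reassigning the rest optimally gives only $843 — worse by 29.

Okafor receives Lot E.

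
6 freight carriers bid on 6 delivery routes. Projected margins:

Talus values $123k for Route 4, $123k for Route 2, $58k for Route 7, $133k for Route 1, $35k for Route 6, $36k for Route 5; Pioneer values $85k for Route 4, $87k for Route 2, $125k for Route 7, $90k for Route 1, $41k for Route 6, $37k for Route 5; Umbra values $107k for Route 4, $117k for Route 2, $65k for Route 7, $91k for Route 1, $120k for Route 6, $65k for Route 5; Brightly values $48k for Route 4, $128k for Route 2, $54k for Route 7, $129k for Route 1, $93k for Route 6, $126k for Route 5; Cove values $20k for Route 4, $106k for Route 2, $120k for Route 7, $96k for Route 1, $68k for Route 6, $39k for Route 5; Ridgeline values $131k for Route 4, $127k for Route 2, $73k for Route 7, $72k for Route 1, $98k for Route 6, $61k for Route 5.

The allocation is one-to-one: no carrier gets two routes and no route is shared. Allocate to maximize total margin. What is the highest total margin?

Optimal: Talus→Route 1 ($133k), Pioneer→Route 7 ($125k), Umbra→Route 6 ($120k), Brightly→Route 5 ($126k), Cove→Route 2 ($106k), Ridgeline→Route 4 ($131k) — total 133+125+120+126+106+131 = $741k.
Max-entry greedy (repeatedly take the single best remaining cell) gives $676k, worse by 65.
Every other assignment is strictly worse.

Max total: $741k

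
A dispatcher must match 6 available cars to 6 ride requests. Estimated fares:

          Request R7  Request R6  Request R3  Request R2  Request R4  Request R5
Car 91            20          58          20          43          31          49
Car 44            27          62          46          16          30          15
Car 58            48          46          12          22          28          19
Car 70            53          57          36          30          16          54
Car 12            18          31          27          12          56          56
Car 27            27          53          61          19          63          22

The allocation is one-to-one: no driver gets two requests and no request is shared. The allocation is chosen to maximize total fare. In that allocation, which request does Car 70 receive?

Car 70 receives Request R5.

This is the linear assignment problem.
Optimal: Car 91→Request R2 ($43), Car 44→Request R6 ($62), Car 58→Request R7 ($48), Car 70→Request R5 ($54), Car 12→Request R4 ($56), Car 27→Request R3 ($61) — total 43+62+48+54+56+61 = $324.
Column-greedy (each request in turn goes to its best remaining driver) gives $294, worse by 30.
Next-best assignment: Car 91→Request R2, Car 44→Request R3, Car 58→Request R7, Car 70→Request R6, Car 12→Request R5, Car 27→Request R4 = $313.
No other one-to-one assignment exceeds $324.
Car 70's own top request is Request R6 ($57), but forcing Car 70→Request R6 and reassigning the rest optimally gives only $313 — worse by 11.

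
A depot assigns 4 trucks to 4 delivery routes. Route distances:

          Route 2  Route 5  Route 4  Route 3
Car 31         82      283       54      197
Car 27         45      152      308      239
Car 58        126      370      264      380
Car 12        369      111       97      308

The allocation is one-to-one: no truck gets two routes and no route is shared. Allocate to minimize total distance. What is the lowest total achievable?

Optimal: Car 31→Route 4 (54 km), Car 27→Route 3 (239 km), Car 58→Route 2 (126 km), Car 12→Route 5 (111 km) — total 54+239+126+111 = 530 km.
Column-greedy (each route in turn goes to its cheapest remaining truck) gives 590 km, worse by 60.
Swapping Car 12↔Car 31 (Car 12→Route 4 97 km, Car 31→Route 5 283 km) adds 215.
Checked against all permutations: 530 km is optimal.

Min total: 530 km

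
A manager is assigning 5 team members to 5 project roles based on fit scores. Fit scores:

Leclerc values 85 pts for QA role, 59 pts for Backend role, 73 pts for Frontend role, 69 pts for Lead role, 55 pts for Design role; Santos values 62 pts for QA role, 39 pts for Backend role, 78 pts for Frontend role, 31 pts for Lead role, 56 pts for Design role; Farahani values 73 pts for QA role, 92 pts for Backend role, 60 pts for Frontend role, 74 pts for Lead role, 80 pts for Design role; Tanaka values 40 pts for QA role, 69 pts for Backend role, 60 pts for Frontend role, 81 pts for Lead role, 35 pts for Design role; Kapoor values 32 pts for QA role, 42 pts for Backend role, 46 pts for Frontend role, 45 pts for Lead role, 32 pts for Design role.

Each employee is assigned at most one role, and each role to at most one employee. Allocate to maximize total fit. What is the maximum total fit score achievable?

Maximum total: 368 pts

This is a one-to-one assignment (maximum-weight bipartite matching).
Optimal: Leclerc→QA role (85 pts), Santos→Frontend role (78 pts), Farahani→Backend role (92 pts), Tanaka→Lead role (81 pts), Kapoor→Design role (32 pts) — total 85+78+92+81+32 = 368 pts.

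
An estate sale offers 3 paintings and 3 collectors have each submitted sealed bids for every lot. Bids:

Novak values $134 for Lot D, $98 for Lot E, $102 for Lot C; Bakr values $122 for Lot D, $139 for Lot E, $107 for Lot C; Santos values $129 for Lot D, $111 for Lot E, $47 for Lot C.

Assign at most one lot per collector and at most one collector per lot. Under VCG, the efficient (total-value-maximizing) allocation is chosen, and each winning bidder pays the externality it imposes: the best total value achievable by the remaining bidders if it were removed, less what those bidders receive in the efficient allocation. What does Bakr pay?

Bakr pays $14.

Efficient allocation: Novak→Lot C ($102), Bakr→Lot E ($139), Santos→Lot D ($129); total welfare W = $370.
Bakr receives Lot E at value $139, so the others get W − 139 = $231.
Without Bakr: best allocation of the remaining 2 bidders over all 3 lots is Novak→Lot D ($134), Santos→Lot E ($111), total $245.
VCG payment = (others' best without Bakr) − (others' welfare with Bakr) = 245 − 231 = $14.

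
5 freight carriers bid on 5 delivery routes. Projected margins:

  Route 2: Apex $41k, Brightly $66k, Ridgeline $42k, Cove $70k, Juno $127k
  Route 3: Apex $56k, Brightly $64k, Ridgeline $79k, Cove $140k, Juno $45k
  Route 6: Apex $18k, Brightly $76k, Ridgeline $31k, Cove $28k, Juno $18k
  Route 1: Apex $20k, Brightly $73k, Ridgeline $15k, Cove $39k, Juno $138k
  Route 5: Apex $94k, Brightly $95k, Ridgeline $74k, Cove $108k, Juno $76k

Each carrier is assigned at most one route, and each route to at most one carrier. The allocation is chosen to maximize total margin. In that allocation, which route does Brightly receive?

Brightly receives Route 6.

This is a one-to-one assignment (maximum-weight bipartite matching).
Optimal: Apex→Route 5 ($94k), Brightly→Route 6 ($76k), Ridgeline→Route 2 ($42k), Cove→Route 3 ($140k), Juno→Route 1 ($138k) — total 94+76+42+140+138 = $490k.
Row-greedy (each carrier in turn takes its best remaining route) gives $457k, worse by 33.
Checked against all permutations: $490k is optimal.
Brightly's own top route is Route 5 ($95k), but forcing Brightly→Route 5 and reassigning the rest optimally gives only $445k — worse by 45.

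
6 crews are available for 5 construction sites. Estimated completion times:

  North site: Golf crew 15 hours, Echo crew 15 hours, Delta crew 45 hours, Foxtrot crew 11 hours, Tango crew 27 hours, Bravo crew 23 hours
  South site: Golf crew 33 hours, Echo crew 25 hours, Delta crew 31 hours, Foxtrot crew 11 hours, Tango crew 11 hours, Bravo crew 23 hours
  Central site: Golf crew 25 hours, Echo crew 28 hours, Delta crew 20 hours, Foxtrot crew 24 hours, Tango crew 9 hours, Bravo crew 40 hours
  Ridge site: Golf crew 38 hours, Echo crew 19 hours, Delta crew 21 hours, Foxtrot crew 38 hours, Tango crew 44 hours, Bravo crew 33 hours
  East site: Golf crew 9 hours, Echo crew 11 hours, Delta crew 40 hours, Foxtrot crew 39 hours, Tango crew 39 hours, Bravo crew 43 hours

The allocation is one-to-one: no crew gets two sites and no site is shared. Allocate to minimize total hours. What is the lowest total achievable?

Optimal: Echo crew→North site (15 hours), Foxtrot crew→South site (11 hours), Tango crew→Central site (9 hours), Delta crew→Ridge site (21 hours), Golf crew→East site (9 hours) — total 15+11+9+21+9 = 65 hours.
Column-greedy (each site in turn goes to its cheapest remaining crew) gives 70 hours, worse by 5.

Minimum total: 65 hours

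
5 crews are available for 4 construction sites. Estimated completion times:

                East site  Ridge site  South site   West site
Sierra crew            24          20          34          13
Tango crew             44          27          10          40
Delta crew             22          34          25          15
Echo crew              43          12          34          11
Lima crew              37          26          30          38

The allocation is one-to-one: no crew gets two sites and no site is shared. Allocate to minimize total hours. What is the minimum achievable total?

Optimal: Delta crew→East site (22 hours), Echo crew→Ridge site (12 hours), Tango crew→South site (10 hours), Sierra crew→West site (13 hours) — total 22+12+10+13 = 57 hours.

Minimum total: 57 hours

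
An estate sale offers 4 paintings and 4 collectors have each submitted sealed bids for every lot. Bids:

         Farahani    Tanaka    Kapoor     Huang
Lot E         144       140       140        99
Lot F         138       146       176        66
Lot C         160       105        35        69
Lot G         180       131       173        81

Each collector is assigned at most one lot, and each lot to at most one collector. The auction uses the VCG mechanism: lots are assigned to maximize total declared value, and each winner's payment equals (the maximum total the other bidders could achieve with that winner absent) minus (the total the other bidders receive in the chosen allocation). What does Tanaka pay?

Tanaka pays $23.

Efficient allocation: Farahani→Lot C ($160), Tanaka→Lot F ($146), Kapoor→Lot G ($173), Huang→Lot E ($99); total welfare W = $578.
Tanaka receives Lot F at value $146, so the others get W − 146 = $432.
Without Tanaka: best allocation of the remaining 3 bidders over all 4 lots is Farahani→Lot G ($180), Kapoor→Lot F ($176), Huang→Lot E ($99), total $455.
VCG payment = (others' best without Tanaka) − (others' welfare with Tanaka) = 455 − 432 = $23.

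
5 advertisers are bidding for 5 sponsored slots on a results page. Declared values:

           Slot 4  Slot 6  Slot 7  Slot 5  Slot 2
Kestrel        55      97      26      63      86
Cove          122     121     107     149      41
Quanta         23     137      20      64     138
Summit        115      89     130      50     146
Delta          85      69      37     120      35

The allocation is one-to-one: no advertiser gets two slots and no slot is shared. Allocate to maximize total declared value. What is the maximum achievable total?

Max total: $607

This is a one-to-one assignment (maximum-weight bipartite matching).
Optimal: Kestrel→Slot 6 ($97), Cove→Slot 4 ($122), Quanta→Slot 2 ($138), Summit→Slot 7 ($130), Delta→Slot 5 ($120) — total 97+122+138+130+120 = $607.
Column-greedy (each slot in turn goes to its best remaining advertiser) gives $595, worse by 12.
Next-best assignment: Kestrel→Slot 6, Cove→Slot 5, Quanta→Slot 2, Summit→Slot 7, Delta→Slot 4 = $599.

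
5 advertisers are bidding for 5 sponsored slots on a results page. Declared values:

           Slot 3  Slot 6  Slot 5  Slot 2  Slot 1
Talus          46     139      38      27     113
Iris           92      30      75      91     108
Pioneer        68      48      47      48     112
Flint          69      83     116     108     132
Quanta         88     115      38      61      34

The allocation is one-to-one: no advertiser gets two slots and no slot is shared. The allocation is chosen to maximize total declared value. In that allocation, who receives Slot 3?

Quanta receives Slot 3.

This is a one-to-one assignment (maximum-weight bipartite matching).
Optimal: Talus→Slot 6 ($139), Iris→Slot 2 ($91), Pioneer→Slot 1 ($112), Flint→Slot 5 ($116), Quanta→Slot 3 ($88) — total 139+91+112+116+88 = $546.
Column-greedy (each slot in turn goes to its best remaining advertiser) gives $520, worse by 26.
Quanta's own top slot is Slot 6 ($115), but forcing Quanta→Slot 6 and reassigning the rest optimally gives only $503 — worse by 43.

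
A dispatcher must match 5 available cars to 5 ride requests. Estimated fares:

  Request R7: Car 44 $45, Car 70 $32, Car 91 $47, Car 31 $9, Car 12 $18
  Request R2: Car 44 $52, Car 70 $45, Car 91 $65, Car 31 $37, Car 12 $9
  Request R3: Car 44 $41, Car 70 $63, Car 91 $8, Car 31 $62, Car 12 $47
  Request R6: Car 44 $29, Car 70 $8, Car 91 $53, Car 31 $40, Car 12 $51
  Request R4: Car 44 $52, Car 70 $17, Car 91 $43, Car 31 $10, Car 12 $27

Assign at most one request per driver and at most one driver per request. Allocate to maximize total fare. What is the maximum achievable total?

Optimal: Car 44→Request R4 ($52), Car 70→Request R7 ($32), Car 91→Request R2 ($65), Car 31→Request R3 ($62), Car 12→Request R6 ($51) — total 52+32+65+62+51 = $262.
Max-entry greedy (repeatedly take the single best remaining cell) gives $240, worse by 22.
Checked against all permutations: $262 is optimal.

Maximum total: $262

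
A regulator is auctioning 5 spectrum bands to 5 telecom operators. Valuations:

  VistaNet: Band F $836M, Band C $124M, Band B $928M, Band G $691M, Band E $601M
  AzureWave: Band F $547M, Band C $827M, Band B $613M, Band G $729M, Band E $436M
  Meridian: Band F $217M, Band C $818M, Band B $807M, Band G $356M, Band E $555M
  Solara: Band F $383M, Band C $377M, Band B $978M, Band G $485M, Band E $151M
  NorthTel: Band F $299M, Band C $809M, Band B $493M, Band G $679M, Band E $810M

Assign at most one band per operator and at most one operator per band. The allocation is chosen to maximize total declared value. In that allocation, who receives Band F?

Optimal: VistaNet→Band F ($836M), AzureWave→Band G ($729M), Meridian→Band C ($818M), Solara→Band B ($978M), NorthTel→Band E ($810M) — total 836+729+818+978+810 = $4171M.
Row-greedy (each operator in turn takes its best remaining band) gives $3094M, worse by 1077.
Next-best assignment: VistaNet→Band F, AzureWave→Band G, Meridian→Band E, Solara→Band B, NorthTel→Band C = $3907M.
VistaNet's own top band is Band B ($928M), but forcing VistaNet→Band B and reassigning the rest optimally gives only $3668M — worse by 503.

VistaNet receives Band F.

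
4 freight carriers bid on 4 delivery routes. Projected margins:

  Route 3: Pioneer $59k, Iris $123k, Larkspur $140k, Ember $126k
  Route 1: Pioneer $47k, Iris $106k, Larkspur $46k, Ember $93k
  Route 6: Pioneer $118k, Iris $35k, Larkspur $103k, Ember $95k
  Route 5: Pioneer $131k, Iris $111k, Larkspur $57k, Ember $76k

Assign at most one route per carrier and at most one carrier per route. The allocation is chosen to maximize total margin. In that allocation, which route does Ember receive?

Ember receives Route 6.

Optimal: Pioneer→Route 5 ($131k), Iris→Route 1 ($106k), Larkspur→Route 3 ($140k), Ember→Route 6 ($95k) — total 131+106+140+95 = $472k.
Column-greedy (each route in turn goes to its best remaining carrier) gives $440k, worse by 32.
Next-best assignment: Pioneer→Route 5, Iris→Route 1, Larkspur→Route 6, Ember→Route 3 = $466k.
Swapping Iris↔Ember (Iris→Route 6 $35k, Ember→Route 1 $93k) loses 73.
No other one-to-one assignment exceeds $472k.
Ember's own top route is Route 3 ($126k), but forcing Ember→Route 3 and reassigning the rest optimally gives only $466k — worse by 6.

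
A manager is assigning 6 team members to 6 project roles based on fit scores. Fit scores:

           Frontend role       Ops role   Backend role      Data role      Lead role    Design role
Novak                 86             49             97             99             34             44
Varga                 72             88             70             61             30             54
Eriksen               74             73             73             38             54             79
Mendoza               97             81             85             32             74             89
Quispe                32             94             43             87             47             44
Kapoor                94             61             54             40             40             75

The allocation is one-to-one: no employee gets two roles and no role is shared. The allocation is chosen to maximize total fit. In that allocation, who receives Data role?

Optimal: Novak→Backend role (97 pts), Varga→Ops role (88 pts), Eriksen→Design role (79 pts), Mendoza→Lead role (74 pts), Quispe→Data role (87 pts), Kapoor→Frontend role (94 pts) — total 97+88+79+74+87+94 = 519 pts.
Column-greedy (each role in turn goes to its best remaining employee) gives 478 pts, worse by 41.
Quispe's own top role is Ops role (94 pts), but forcing Quispe→Ops role and reassigning the rest optimally gives only 510 pts — worse by 9.

Quispe receives Data role.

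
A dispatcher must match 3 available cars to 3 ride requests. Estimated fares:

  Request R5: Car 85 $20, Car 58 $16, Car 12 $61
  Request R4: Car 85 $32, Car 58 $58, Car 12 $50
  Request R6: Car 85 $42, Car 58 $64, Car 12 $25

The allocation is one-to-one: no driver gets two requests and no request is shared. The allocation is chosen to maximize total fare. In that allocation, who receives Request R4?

Optimal: Car 85→Request R6 ($42), Car 58→Request R4 ($58), Car 12→Request R5 ($61) — total 42+58+61 = $161.
Max-entry greedy (repeatedly take the single best remaining cell) gives $157, worse by 4.
Car 58's own top request is Request R6 ($64), but forcing Car 58→Request R6 and reassigning the rest optimally gives only $157 — worse by 4.

Car 58 receives Request R4.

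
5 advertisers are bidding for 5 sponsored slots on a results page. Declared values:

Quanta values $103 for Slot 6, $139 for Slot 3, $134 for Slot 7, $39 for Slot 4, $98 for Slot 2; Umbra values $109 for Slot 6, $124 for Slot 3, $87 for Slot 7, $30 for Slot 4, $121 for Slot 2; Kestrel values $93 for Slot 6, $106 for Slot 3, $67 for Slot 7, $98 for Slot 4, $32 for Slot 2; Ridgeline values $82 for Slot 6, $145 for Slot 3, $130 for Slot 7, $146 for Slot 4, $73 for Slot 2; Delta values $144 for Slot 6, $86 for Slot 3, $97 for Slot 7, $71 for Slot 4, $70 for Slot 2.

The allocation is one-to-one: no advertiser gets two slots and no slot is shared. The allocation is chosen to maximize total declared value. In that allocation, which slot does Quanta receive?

Quanta receives Slot 7.

Optimal: Quanta→Slot 7 ($134), Umbra→Slot 2 ($121), Kestrel→Slot 3 ($106), Ridgeline→Slot 4 ($146), Delta→Slot 6 ($144) — total 134+121+106+146+144 = $651.
Row-greedy (each advertiser in turn takes its best remaining slot) gives $632, worse by 19.
Quanta's own top slot is Slot 3 ($139), but forcing Quanta→Slot 3 and reassigning the rest optimally gives only $632 — worse by 19.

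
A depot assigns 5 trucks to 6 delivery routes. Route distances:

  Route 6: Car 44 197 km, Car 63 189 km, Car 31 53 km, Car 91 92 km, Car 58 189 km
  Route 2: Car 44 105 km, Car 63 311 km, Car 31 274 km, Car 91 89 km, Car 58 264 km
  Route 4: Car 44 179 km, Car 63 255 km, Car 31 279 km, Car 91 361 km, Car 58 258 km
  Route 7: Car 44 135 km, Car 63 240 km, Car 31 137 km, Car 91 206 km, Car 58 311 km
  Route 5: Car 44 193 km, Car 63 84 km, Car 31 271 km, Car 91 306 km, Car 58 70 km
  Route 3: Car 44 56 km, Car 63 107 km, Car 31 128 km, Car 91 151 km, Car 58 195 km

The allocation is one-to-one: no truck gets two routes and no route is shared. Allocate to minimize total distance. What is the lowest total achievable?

Min total: 454 km

Treat this as an assignment problem: match each truck to one route.
Optimal: Car 44→Route 7 (135 km), Car 63→Route 3 (107 km), Car 31→Route 6 (53 km), Car 91→Route 2 (89 km), Car 58→Route 5 (70 km) — total 135+107+53+89+70 = 454 km.
Min-entry greedy (repeatedly take the single cheapest remaining cell) gives 508 km, worse by 54.
Next-best assignment: Car 44→Route 4, Car 63→Route 3, Car 31→Route 6, Car 91→Route 2, Car 58→Route 5 = 498 km.
No other one-to-one assignment undercuts 454 km.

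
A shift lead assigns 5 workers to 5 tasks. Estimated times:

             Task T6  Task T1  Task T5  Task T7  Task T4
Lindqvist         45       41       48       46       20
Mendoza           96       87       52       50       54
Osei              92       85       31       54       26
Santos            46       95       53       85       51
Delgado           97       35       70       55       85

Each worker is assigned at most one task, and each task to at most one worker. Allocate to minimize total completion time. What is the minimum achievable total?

This is the linear assignment problem.
Optimal: Lindqvist→Task T4 (20 min), Mendoza→Task T7 (50 min), Osei→Task T5 (31 min), Santos→Task T6 (46 min), Delgado→Task T1 (35 min) — total 20+50+31+46+35 = 182 min.
Column-greedy (each task in turn goes to its cheapest remaining worker) gives 212 min, worse by 30.
Checked against all permutations: 182 min is optimal.

Minimum total: 182 min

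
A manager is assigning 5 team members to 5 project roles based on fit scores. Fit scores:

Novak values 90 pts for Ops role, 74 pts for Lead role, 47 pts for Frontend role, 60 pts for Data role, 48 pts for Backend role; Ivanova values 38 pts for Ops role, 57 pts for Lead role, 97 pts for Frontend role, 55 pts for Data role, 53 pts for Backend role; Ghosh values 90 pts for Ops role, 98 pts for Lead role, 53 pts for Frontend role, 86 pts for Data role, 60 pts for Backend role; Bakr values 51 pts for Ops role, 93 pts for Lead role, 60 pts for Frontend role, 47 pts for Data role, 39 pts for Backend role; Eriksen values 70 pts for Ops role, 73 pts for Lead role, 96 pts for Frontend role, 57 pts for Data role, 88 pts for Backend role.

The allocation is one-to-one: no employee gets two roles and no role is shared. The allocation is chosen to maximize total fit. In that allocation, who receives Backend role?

Eriksen receives Backend role.

Optimal: Novak→Ops role (90 pts), Ivanova→Frontend role (97 pts), Ghosh→Data role (86 pts), Bakr→Lead role (93 pts), Eriksen→Backend role (88 pts) — total 90+97+86+93+88 = 454 pts.
Max-entry greedy (repeatedly take the single best remaining cell) gives 420 pts, worse by 34.
Next-best assignment: Novak→Data role, Ivanova→Frontend role, Ghosh→Ops role, Bakr→Lead role, Eriksen→Backend role = 428 pts.
Eriksen's own top role is Frontend role (96 pts), but forcing Eriksen→Frontend role and reassigning the rest optimally gives only 418 pts — worse by 36.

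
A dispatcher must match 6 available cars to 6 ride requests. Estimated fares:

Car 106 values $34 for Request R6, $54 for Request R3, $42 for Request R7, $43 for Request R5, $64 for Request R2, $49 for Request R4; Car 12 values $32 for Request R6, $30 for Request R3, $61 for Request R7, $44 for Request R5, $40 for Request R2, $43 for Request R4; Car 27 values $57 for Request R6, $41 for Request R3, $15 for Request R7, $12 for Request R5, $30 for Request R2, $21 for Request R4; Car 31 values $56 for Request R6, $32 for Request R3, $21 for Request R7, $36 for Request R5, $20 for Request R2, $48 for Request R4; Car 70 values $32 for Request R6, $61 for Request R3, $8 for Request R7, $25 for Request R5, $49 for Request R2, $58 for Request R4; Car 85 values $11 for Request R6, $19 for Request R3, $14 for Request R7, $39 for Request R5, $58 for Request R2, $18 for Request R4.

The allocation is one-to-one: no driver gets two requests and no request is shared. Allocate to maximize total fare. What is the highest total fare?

Max total: $330

This is a one-to-one assignment (maximum-weight bipartite matching).
Optimal: Car 106→Request R2 ($64), Car 12→Request R7 ($61), Car 27→Request R6 ($57), Car 31→Request R4 ($48), Car 70→Request R3 ($61), Car 85→Request R5 ($39) — total 64+61+57+48+61+39 = $330.
Column-greedy (each request in turn goes to its best remaining driver) gives $328, worse by 2.
Swapping Car 106↔Car 70 (Car 106→Request R3 $54, Car 70→Request R2 $49) loses 22.
No other one-to-one assignment exceeds $330.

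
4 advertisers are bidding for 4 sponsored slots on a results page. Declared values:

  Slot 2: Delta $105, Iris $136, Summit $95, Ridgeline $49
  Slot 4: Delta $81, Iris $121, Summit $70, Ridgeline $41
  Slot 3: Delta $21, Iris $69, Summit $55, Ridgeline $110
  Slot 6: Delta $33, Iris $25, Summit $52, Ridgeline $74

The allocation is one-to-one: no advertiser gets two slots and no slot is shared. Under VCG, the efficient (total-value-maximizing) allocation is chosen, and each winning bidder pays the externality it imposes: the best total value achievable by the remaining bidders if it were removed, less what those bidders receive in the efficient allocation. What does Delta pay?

Delta pays $43.

Efficient allocation: Delta→Slot 2 ($105), Iris→Slot 4 ($121), Summit→Slot 6 ($52), Ridgeline→Slot 3 ($110); total welfare W = $388.
Delta receives Slot 2 at value $105, so the others get W − 105 = $283.
Without Delta: best allocation of the remaining 3 bidders over all 4 slots is Iris→Slot 4 ($121), Summit→Slot 2 ($95), Ridgeline→Slot 3 ($110), total $326.
VCG payment = (others' best without Delta) − (others' welfare with Delta) = 326 − 283 = $43.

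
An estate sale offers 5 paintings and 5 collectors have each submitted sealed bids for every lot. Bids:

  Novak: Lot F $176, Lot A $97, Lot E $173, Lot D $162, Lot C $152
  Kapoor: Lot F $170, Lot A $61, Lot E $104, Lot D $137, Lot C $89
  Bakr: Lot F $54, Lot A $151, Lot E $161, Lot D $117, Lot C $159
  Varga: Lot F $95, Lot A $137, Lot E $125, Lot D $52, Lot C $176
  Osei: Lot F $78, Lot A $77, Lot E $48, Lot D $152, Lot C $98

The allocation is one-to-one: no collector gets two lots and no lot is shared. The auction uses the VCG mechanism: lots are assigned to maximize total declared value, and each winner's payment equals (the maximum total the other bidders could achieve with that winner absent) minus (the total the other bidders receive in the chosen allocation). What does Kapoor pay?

Efficient allocation: Novak→Lot E ($173), Kapoor→Lot F ($170), Bakr→Lot A ($151), Varga→Lot C ($176), Osei→Lot D ($152); total welfare W = $822.
Kapoor receives Lot F at value $170, so the others get W − 170 = $652.
Without Kapoor: best allocation of the remaining 4 bidders over all 5 lots is Novak→Lot F ($176), Bakr→Lot E ($161), Varga→Lot C ($176), Osei→Lot D ($152), total $665.
VCG payment = (others' best without Kapoor) − (others' welfare with Kapoor) = 665 − 652 = $13.

Kapoor pays $13.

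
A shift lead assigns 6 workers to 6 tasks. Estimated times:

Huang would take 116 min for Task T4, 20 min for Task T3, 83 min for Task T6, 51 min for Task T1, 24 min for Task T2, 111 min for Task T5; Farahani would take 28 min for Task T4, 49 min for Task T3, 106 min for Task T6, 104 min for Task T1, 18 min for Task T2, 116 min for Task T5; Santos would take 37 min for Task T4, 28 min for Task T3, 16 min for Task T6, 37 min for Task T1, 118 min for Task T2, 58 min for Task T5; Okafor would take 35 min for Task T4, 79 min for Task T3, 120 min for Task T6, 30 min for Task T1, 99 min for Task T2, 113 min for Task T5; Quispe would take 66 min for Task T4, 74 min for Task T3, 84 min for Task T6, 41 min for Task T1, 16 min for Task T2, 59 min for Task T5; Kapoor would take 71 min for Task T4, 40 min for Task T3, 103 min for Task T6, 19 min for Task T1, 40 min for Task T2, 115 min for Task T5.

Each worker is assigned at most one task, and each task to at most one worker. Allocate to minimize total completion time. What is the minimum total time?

Optimal: Huang→Task T3 (20 min), Farahani→Task T2 (18 min), Santos→Task T6 (16 min), Okafor→Task T4 (35 min), Quispe→Task T5 (59 min), Kapoor→Task T1 (19 min) — total 20+18+16+35+59+19 = 167 min.

Min total: 167 min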